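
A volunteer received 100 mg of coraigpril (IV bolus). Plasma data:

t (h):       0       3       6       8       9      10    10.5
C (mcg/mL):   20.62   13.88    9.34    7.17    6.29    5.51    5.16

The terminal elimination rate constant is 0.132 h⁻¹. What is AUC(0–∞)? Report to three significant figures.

AUC = 157 mcg/mL·h

Trapezoidal AUC_0→10.5:
  [0→3]: (20.62+13.88)/2 × 3 = 51.75
  [3→6]: (13.88+9.34)/2 × 3 = 34.83
  [6→8]: (9.34+7.17)/2 × 2 = 16.51
  [8→9]: (7.17+6.29)/2 × 1 = 6.73
  [9→10]: (6.29+5.51)/2 × 1 = 5.9
  [10→10.5]: (5.51+5.16)/2 × 0.5 = 2.6675
  Sum = 118.3875 mcg/mL·h
Extrapolated tail: C_last / k_e = 5.16 / 0.132 = 39.091
AUC_0→∞ = 118.3875 + 39.091 = 157.4785 mcg/mL·h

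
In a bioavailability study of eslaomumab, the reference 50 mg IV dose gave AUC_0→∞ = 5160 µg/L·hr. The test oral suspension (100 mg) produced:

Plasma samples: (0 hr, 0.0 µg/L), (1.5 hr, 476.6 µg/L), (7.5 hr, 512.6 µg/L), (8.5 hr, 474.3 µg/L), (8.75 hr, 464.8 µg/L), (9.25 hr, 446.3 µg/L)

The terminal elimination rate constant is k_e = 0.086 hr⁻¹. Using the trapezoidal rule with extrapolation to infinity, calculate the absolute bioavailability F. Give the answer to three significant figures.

F = 0.906

Trapezoidal AUC_0→9.25 (oral suspension):
  [0→1.5]: (0.0+476.6)/2 × 1.5 = 357.45
  [1.5→7.5]: (476.6+512.6)/2 × 6 = 2967.6
  [7.5→8.5]: (512.6+474.3)/2 × 1 = 493.45
  [8.5→8.75]: (474.3+464.8)/2 × 0.25 = 117.3875
  [8.75→9.25]: (464.8+446.3)/2 × 0.5 = 227.775
  Sum = 4163.6625 µg/L·hr
Tail: C_last/k_e = 446.3/0.086 = 5189.535
AUC_0→∞ (oral suspension) = 4163.6625 + 5189.535 = 9353.1975 µg/L·hr
F = (AUC_ev/D_ev)/(AUC_iv/D_iv) = (9353.1975/100)/(5160/50) = 93.531975/103.2 = 0.9063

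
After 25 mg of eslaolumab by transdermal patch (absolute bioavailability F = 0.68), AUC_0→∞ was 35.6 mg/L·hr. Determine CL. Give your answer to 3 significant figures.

CL = F × Dose / AUC_0→∞
   = 0.68 × 25 / 35.6 = 0.477528 L/hr

CL = 0.478 L/hr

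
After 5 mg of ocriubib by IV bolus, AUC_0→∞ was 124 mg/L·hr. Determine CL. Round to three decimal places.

CL = 0.040 L/hr

CL = Dose_iv / AUC_0→∞
   = 5 / 124 = 0.0403226 L/hr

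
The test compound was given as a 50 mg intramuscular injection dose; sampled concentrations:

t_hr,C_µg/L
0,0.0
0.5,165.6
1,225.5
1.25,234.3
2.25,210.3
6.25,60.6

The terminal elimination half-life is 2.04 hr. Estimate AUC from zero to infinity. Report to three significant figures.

Trapezoidal AUC_0→6.25:
  [0→0.5]: (0.0+165.6)/2 × 0.5 = 41.4
  [0.5→1]: (165.6+225.5)/2 × 0.5 = 97.775
  [1→1.25]: (225.5+234.3)/2 × 0.25 = 57.475
  [1.25→2.25]: (234.3+210.3)/2 × 1 = 222.3
  [2.25→6.25]: (210.3+60.6)/2 × 4 = 541.8
  Sum = 960.75 µg/L·hr
k_e = ln2 / t½ = 0.693147 / 2.04 = 0.3398 hr^-1
Extrapolated tail: C_last / k_e = 60.6 / 0.3398 = 178.340
AUC_0→∞ = 960.75 + 178.340 = 1139.09 µg/L·hr

AUC = 1140 µg/L·hr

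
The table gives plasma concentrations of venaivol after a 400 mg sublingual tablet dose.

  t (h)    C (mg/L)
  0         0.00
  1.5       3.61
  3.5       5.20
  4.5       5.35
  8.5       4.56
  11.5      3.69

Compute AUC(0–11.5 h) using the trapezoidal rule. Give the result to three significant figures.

Trapezoidal AUC_0→11.5:
  [0→1.5]: (0.00+3.61)/2 × 1.5 = 2.7075
  [1.5→3.5]: (3.61+5.20)/2 × 2 = 8.81
  [3.5→4.5]: (5.20+5.35)/2 × 1 = 5.275
  [4.5→8.5]: (5.35+4.56)/2 × 4 = 19.82
  [8.5→11.5]: (4.56+3.69)/2 × 3 = 12.375
  Sum = 48.9875 mg/L·h

AUC = 49.0 mg/L·h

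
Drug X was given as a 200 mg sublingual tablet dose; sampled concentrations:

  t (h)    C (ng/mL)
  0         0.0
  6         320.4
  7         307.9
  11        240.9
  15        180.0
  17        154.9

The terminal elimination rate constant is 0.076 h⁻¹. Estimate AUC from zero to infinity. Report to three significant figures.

Trapezoidal AUC_0→17:
  [0→6]: (0.0+320.4)/2 × 6 = 961.2
  [6→7]: (320.4+307.9)/2 × 1 = 314.15
  [7→11]: (307.9+240.9)/2 × 4 = 1097.6
  [11→15]: (240.9+180.0)/2 × 4 = 841.8
  [15→17]: (180.0+154.9)/2 × 2 = 334.9
  Sum = 3549.65 ng/mL·h
Extrapolated tail: C_last / k_e = 154.9 / 0.076 = 2038.158
AUC_0→∞ = 3549.65 + 2038.158 = 5587.808 ng/mL·h

AUC = 5590 ng/mL·h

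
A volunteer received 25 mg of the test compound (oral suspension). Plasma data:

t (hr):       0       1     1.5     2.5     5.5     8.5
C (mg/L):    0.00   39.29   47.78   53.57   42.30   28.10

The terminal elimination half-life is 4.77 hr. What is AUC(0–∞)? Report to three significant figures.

AUC = 535 mg/L·hr

Trapezoidal AUC_0→8.5:
  [0→1]: (0.00+39.29)/2 × 1 = 19.645
  [1→1.5]: (39.29+47.78)/2 × 0.5 = 21.7675
  [1.5→2.5]: (47.78+53.57)/2 × 1 = 50.675
  [2.5→5.5]: (53.57+42.30)/2 × 3 = 143.805
  [5.5→8.5]: (42.30+28.10)/2 × 3 = 105.6
  Sum = 341.4925 mg/L·hr
k_e = ln2 / t½ = 0.693147 / 4.77 = 0.1453 hr^-1
Extrapolated tail: C_last / k_e = 28.10 / 0.1453 = 193.393
AUC_0→∞ = 341.4925 + 193.393 = 534.8855 mg/L·hr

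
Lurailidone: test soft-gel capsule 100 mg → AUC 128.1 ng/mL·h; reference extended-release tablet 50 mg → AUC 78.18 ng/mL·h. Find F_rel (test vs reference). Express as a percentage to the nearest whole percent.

F_rel = 82%

F_rel = (AUC_test/D_test) / (AUC_ref/D_ref)
      = (128.1/100) / (78.18/50)
      = 1.281 / 1.5636 = 0.8193 = 81.93%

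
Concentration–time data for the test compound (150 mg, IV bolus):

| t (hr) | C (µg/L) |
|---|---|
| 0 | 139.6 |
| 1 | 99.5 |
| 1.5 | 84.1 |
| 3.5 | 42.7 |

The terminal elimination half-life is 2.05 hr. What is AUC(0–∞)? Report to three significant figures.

AUC = 419 µg/L·hr

Trapezoidal AUC_0→3.5:
  [0→1]: (139.6+99.5)/2 × 1 = 119.55
  [1→1.5]: (99.5+84.1)/2 × 0.5 = 45.9
  [1.5→3.5]: (84.1+42.7)/2 × 2 = 126.8
  Sum = 292.25 µg/L·hr
k_e = ln2 / t½ = 0.693147 / 2.05 = 0.3381 hr^-1
Extrapolated tail: C_last / k_e = 42.7 / 0.3381 = 126.294
AUC_0→∞ = 292.25 + 126.294 = 418.544 µg/L·hr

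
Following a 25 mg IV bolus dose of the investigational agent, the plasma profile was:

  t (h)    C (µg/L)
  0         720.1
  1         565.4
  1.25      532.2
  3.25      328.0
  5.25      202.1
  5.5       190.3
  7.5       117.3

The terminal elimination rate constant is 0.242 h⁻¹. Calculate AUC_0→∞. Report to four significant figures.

Trapezoidal AUC_0→7.5:
  [0→1]: (720.1+565.4)/2 × 1 = 642.75
  [1→1.25]: (565.4+532.2)/2 × 0.25 = 137.2
  [1.25→3.25]: (532.2+328.0)/2 × 2 = 860.2
  [3.25→5.25]: (328.0+202.1)/2 × 2 = 530.1
  [5.25→5.5]: (202.1+190.3)/2 × 0.25 = 49.05
  [5.5→7.5]: (190.3+117.3)/2 × 2 = 307.6
  Sum = 2526.9 µg/L·h
Extrapolated tail: C_last / k_e = 117.3 / 0.242 = 484.711
AUC_0→∞ = 2526.9 + 484.711 = 3011.611 µg/L·h

AUC = 3012 µg/L·h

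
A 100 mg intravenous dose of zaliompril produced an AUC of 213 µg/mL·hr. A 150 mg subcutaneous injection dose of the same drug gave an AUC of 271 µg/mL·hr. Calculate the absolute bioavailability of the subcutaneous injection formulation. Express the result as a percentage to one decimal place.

F = 84.8%

F = (AUC_ev / D_ev) / (AUC_iv / D_iv)
  = (271/150) / (213/100)
  = 1.80667 / 2.13 = 0.8482
  = 84.82%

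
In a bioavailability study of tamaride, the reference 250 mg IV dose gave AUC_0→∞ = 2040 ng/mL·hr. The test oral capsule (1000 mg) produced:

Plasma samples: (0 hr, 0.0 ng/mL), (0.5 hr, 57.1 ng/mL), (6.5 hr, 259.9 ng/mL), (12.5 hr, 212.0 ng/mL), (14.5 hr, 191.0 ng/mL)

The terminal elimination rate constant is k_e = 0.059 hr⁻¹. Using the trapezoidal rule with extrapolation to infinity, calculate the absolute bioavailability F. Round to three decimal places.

Trapezoidal AUC_0→14.5 (oral capsule):
  [0→0.5]: (0.0+57.1)/2 × 0.5 = 14.275
  [0.5→6.5]: (57.1+259.9)/2 × 6 = 951.0
  [6.5→12.5]: (259.9+212.0)/2 × 6 = 1415.7
  [12.5→14.5]: (212.0+191.0)/2 × 2 = 403.0
  Sum = 2783.975 ng/mL·hr
Tail: C_last/k_e = 191.0/0.059 = 3237.288
AUC_0→∞ (oral capsule) = 2783.975 + 3237.288 = 6021.263 ng/mL·hr
F = (AUC_ev/D_ev)/(AUC_iv/D_iv) = (6021.263/1000)/(2040/250) = 6.021263/8.16 = 0.7379

F = 0.738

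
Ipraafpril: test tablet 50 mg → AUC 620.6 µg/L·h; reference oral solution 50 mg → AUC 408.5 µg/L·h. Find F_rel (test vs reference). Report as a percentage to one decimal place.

F_rel = (AUC_test/D_test) / (AUC_ref/D_ref)
      = (620.6/50) / (408.5/50)
      = 12.412 / 8.17 = 1.5192 = 151.92%

F_rel = 151.9%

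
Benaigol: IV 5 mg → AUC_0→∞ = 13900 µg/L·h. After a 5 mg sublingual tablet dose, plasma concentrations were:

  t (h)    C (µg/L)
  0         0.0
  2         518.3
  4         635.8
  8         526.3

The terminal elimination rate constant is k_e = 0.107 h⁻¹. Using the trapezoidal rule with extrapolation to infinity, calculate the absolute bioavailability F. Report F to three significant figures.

F = 0.641

Trapezoidal AUC_0→8 (sublingual tablet):
  [0→2]: (0.0+518.3)/2 × 2 = 518.3
  [2→4]: (518.3+635.8)/2 × 2 = 1154.1
  [4→8]: (635.8+526.3)/2 × 4 = 2324.2
  Sum = 3996.6 µg/L·h
Tail: C_last/k_e = 526.3/0.107 = 4918.692
AUC_0→∞ (sublingual tablet) = 3996.6 + 4918.692 = 8915.292 µg/L·h
F = (AUC_ev/D_ev)/(AUC_iv/D_iv) = (8915.292/5)/(13900/5) = 1783.0584/2780 = 0.6414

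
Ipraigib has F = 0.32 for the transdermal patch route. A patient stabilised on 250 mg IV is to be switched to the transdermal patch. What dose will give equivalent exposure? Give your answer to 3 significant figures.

For equal systemic exposure: F × D_ev = D_iv
D_ev = D_iv / F = 250 / 0.32 = 781.25 mg

D_transdermal = 781 mg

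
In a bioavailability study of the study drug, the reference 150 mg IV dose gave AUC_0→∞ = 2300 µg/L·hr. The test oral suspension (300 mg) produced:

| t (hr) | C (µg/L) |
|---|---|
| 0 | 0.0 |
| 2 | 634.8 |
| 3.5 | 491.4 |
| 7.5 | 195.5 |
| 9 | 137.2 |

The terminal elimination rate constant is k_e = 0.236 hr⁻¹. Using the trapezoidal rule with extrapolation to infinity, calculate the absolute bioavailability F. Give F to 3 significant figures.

F = 0.801

Trapezoidal AUC_0→9 (oral suspension):
  [0→2]: (0.0+634.8)/2 × 2 = 634.8
  [2→3.5]: (634.8+491.4)/2 × 1.5 = 844.65
  [3.5→7.5]: (491.4+195.5)/2 × 4 = 1373.8
  [7.5→9]: (195.5+137.2)/2 × 1.5 = 249.525
  Sum = 3102.775 µg/L·hr
Tail: C_last/k_e = 137.2/0.236 = 581.356
AUC_0→∞ (oral suspension) = 3102.775 + 581.356 = 3684.131 µg/L·hr
F = (AUC_ev/D_ev)/(AUC_iv/D_iv) = (3684.131/300)/(2300/150) = 12.2804/15.3333 = 0.8009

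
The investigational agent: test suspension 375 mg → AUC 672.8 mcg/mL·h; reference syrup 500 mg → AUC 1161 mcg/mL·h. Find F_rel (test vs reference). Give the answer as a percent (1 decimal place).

F_rel = 77.3%

F_rel = (AUC_test/D_test) / (AUC_ref/D_ref)
      = (672.8/375) / (1161/500)
      = 1.79413 / 2.322 = 0.7727 = 77.27%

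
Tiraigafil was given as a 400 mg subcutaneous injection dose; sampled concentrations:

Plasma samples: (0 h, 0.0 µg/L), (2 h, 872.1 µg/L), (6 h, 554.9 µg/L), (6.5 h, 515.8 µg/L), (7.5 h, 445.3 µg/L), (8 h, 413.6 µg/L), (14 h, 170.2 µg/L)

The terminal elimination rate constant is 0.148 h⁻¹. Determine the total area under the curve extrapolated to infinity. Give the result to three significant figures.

Trapezoidal AUC_0→14:
  [0→2]: (0.0+872.1)/2 × 2 = 872.1
  [2→6]: (872.1+554.9)/2 × 4 = 2854.0
  [6→6.5]: (554.9+515.8)/2 × 0.5 = 267.675
  [6.5→7.5]: (515.8+445.3)/2 × 1 = 480.55
  [7.5→8]: (445.3+413.6)/2 × 0.5 = 214.725
  [8→14]: (413.6+170.2)/2 × 6 = 1751.4
  Sum = 6440.45 µg/L·h
Extrapolated tail: C_last / k_e = 170.2 / 0.148 = 1150.000
AUC_0→∞ = 6440.45 + 1150.000 = 7590.45 µg/L·h

AUC = 7590 µg/L·h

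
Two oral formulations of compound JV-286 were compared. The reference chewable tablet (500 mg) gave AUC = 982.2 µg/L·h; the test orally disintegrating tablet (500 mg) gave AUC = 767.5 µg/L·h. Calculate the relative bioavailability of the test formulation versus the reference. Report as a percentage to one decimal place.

F_rel = (AUC_test/D_test) / (AUC_ref/D_ref)
      = (767.5/500) / (982.2/500)
      = 1.535 / 1.9644 = 0.7814 = 78.14%

F_rel = 78.1%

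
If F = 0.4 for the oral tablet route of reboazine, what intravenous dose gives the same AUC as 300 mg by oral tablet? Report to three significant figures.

Systemic exposure from an extravascular dose = F × D_ev, so the equivalent IV dose is F × D_ev.
D_iv = F × D_ev = 0.4 × 300 = 120 mg

D_iv = 120 mg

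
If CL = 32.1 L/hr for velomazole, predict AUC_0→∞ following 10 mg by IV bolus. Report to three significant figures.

AUC = 0.312 mg/L·hr

AUC_0→∞ = Dose_iv / CL
        = 10 / 32.1 = 0.311526 mg/L·hr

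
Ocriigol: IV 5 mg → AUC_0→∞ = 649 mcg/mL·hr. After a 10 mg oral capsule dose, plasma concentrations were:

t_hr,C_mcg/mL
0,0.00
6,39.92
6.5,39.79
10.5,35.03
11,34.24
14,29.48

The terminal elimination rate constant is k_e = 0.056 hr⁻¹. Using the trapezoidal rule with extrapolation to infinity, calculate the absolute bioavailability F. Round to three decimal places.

Trapezoidal AUC_0→14 (oral capsule):
  [0→6]: (0.00+39.92)/2 × 6 = 119.76
  [6→6.5]: (39.92+39.79)/2 × 0.5 = 19.9275
  [6.5→10.5]: (39.79+35.03)/2 × 4 = 149.64
  [10.5→11]: (35.03+34.24)/2 × 0.5 = 17.3175
  [11→14]: (34.24+29.48)/2 × 3 = 95.58
  Sum = 402.225 mcg/mL·hr
Tail: C_last/k_e = 29.48/0.056 = 526.429
AUC_0→∞ (oral capsule) = 402.225 + 526.429 = 928.654 mcg/mL·hr
F = (AUC_ev/D_ev)/(AUC_iv/D_iv) = (928.654/10)/(649/5) = 92.8654/129.8 = 0.7154

F = 0.715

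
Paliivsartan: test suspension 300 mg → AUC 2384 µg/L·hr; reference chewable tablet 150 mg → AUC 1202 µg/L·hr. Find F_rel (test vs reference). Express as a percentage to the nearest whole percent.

F_rel = (AUC_test/D_test) / (AUC_ref/D_ref)
      = (2384/300) / (1202/150)
      = 7.94667 / 8.01333 = 0.9917 = 99.17%

F_rel = 99%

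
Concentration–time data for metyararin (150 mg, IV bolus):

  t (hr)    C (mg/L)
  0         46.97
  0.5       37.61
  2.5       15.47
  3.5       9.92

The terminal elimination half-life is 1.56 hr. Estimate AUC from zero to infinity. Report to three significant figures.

AUC = 109 mg/L·hr

Trapezoidal AUC_0→3.5:
  [0→0.5]: (46.97+37.61)/2 × 0.5 = 21.145
  [0.5→2.5]: (37.61+15.47)/2 × 2 = 53.08
  [2.5→3.5]: (15.47+9.92)/2 × 1 = 12.695
  Sum = 86.92 mg/L·hr
k_e = ln2 / t½ = 0.693147 / 1.56 = 0.4443 hr^-1
Extrapolated tail: C_last / k_e = 9.92 / 0.4443 = 22.327
AUC_0→∞ = 86.92 + 22.327 = 109.247 mg/L·hr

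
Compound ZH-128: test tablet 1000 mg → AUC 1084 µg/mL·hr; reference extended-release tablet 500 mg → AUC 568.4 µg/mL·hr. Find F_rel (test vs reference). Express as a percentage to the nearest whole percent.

F_rel = 95%

F_rel = (AUC_test/D_test) / (AUC_ref/D_ref)
      = (1084/1000) / (568.4/500)
      = 1.084 / 1.1368 = 0.9536 = 95.36%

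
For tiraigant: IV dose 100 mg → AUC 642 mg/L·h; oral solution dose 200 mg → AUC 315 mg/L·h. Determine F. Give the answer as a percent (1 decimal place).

F = 24.5%

F = (AUC_ev / D_ev) / (AUC_iv / D_iv)
  = (315/200) / (642/100)
  = 1.575 / 6.42 = 0.2453
  = 24.53%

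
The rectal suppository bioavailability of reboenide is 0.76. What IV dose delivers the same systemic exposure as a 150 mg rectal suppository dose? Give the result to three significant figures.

D_iv = 114 mg

Systemic exposure from an extravascular dose = F × D_ev, so the equivalent IV dose is F × D_ev.
D_iv = F × D_ev = 0.76 × 150 = 114 mg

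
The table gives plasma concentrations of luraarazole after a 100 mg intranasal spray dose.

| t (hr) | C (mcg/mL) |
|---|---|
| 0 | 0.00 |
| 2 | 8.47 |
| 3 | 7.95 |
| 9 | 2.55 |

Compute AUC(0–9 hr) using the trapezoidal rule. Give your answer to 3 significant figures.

AUC = 48.2 mcg/mL·hr

Trapezoidal AUC_0→9:
  [0→2]: (0.00+8.47)/2 × 2 = 8.47
  [2→3]: (8.47+7.95)/2 × 1 = 8.21
  [3→9]: (7.95+2.55)/2 × 6 = 31.5
  Sum = 48.18 mcg/mL·hr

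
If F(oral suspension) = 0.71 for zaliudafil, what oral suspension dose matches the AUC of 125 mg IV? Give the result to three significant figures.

D_oral = 176 mg

For equal systemic exposure: F × D_ev = D_iv
D_ev = D_iv / F = 125 / 0.71 = 176.056 mg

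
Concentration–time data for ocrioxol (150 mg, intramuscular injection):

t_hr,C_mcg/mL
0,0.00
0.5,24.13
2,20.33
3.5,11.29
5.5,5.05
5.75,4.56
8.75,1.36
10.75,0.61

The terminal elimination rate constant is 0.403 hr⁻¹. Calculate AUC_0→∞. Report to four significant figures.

AUC = 93.00 mcg/mL·hr

Trapezoidal AUC_0→10.75:
  [0→0.5]: (0.00+24.13)/2 × 0.5 = 6.0325
  [0.5→2]: (24.13+20.33)/2 × 1.5 = 33.345
  [2→3.5]: (20.33+11.29)/2 × 1.5 = 23.715
  [3.5→5.5]: (11.29+5.05)/2 × 2 = 16.34
  [5.5→5.75]: (5.05+4.56)/2 × 0.25 = 1.20125
  [5.75→8.75]: (4.56+1.36)/2 × 3 = 8.88
  [8.75→10.75]: (1.36+0.61)/2 × 2 = 1.97
  Sum = 91.48375 mcg/mL·hr
Extrapolated tail: C_last / k_e = 0.61 / 0.403 = 1.514
AUC_0→∞ = 91.48375 + 1.514 = 92.99775 mcg/mL·hr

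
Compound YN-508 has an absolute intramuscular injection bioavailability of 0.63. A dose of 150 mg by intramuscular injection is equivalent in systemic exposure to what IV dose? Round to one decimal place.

D_iv = 94.5 mg

Systemic exposure from an extravascular dose = F × D_ev, so the equivalent IV dose is F × D_ev.
D_iv = F × D_ev = 0.63 × 150 = 94.5 mg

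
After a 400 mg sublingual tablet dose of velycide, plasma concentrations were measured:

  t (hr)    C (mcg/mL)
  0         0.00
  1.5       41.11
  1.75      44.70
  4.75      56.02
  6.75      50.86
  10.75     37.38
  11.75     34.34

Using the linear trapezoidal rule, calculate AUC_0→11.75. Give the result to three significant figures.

AUC = 512 mcg/mL·hr

Trapezoidal AUC_0→11.75:
  [0→1.5]: (0.00+41.11)/2 × 1.5 = 30.8325
  [1.5→1.75]: (41.11+44.70)/2 × 0.25 = 10.72625
  [1.75→4.75]: (44.70+56.02)/2 × 3 = 151.08
  [4.75→6.75]: (56.02+50.86)/2 × 2 = 106.88
  [6.75→10.75]: (50.86+37.38)/2 × 4 = 176.48
  [10.75→11.75]: (37.38+34.34)/2 × 1 = 35.86
  Sum = 511.85875 mcg/mL·hr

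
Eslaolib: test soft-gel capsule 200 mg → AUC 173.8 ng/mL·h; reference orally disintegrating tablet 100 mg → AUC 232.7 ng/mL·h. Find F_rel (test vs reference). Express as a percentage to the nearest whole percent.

F_rel = (AUC_test/D_test) / (AUC_ref/D_ref)
      = (173.8/200) / (232.7/100)
      = 0.869 / 2.327 = 0.3734 = 37.34%

F_rel = 37%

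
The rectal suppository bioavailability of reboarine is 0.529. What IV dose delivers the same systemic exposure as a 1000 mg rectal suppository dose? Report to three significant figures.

Systemic exposure from an extravascular dose = F × D_ev, so the equivalent IV dose is F × D_ev.
D_iv = F × D_ev = 0.529 × 1000 = 529 mg

D_iv = 529 mg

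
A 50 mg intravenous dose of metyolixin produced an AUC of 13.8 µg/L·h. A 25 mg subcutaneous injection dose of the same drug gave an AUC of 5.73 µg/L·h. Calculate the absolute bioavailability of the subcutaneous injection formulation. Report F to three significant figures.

F = (AUC_ev / D_ev) / (AUC_iv / D_iv)
  = (5.73/25) / (13.8/50)
  = 0.2292 / 0.276 = 0.8304

F = 0.830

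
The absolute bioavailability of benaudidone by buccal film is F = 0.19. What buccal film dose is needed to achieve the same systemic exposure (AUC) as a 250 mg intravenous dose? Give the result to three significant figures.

For equal systemic exposure: F × D_ev = D_iv
D_ev = D_iv / F = 250 / 0.19 = 1315.79 mg

D_buccal = 1320 mg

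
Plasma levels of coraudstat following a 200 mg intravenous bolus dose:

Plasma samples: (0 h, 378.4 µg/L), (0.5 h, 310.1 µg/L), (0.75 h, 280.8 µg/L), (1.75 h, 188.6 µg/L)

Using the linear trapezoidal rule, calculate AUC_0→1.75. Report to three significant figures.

Trapezoidal AUC_0→1.75:
  [0→0.5]: (378.4+310.1)/2 × 0.5 = 172.125
  [0.5→0.75]: (310.1+280.8)/2 × 0.25 = 73.8625
  [0.75→1.75]: (280.8+188.6)/2 × 1 = 234.7
  Sum = 480.6875 µg/L·h

AUC = 481 µg/L·h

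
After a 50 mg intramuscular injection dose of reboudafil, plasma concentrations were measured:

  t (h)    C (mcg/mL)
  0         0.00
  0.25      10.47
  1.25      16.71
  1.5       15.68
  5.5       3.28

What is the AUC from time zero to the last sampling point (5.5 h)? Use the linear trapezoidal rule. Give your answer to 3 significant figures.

Trapezoidal AUC_0→5.5:
  [0→0.25]: (0.00+10.47)/2 × 0.25 = 1.30875
  [0.25→1.25]: (10.47+16.71)/2 × 1 = 13.59
  [1.25→1.5]: (16.71+15.68)/2 × 0.25 = 4.04875
  [1.5→5.5]: (15.68+3.28)/2 × 4 = 37.92
  Sum = 56.8675 mcg/mL·h

AUC = 56.9 mcg/mL·h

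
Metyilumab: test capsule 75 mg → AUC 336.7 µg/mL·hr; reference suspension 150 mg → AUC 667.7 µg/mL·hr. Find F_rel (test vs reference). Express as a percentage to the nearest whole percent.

F_rel = (AUC_test/D_test) / (AUC_ref/D_ref)
      = (336.7/75) / (667.7/150)
      = 4.48933 / 4.45133 = 1.0085 = 100.85%

F_rel = 101%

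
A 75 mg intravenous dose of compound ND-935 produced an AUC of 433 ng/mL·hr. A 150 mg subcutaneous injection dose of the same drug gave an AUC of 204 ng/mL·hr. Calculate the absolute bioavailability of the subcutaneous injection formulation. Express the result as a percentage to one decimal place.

F = 23.6%

F = (AUC_ev / D_ev) / (AUC_iv / D_iv)
  = (204/150) / (433/75)
  = 1.36 / 5.77333 = 0.2356
  = 23.56%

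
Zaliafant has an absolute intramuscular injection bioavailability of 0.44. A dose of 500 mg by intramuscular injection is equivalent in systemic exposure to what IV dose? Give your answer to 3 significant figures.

D_iv = 220 mg

Systemic exposure from an extravascular dose = F × D_ev, so the equivalent IV dose is F × D_ev.
D_iv = F × D_ev = 0.44 × 500 = 220 mg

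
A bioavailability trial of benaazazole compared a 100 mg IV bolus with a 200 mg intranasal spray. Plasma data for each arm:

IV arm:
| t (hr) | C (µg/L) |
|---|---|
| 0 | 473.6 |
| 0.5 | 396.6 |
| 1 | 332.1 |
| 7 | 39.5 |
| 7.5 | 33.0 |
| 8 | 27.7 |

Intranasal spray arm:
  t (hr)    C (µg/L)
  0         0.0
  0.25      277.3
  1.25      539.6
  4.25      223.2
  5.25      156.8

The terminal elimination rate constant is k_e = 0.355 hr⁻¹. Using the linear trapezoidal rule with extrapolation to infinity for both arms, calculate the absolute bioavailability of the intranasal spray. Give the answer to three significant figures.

Trapezoidal AUC_0→8 (IV):
  [0→0.5]: (473.6+396.6)/2 × 0.5 = 217.55
  [0.5→1]: (396.6+332.1)/2 × 0.5 = 182.175
  [1→7]: (332.1+39.5)/2 × 6 = 1114.8
  [7→7.5]: (39.5+33.0)/2 × 0.5 = 18.125
  [7.5→8]: (33.0+27.7)/2 × 0.5 = 15.175
  Sum = 1547.825 µg/L·hr
IV tail: 27.7/0.355 = 78.028; AUC_iv,0→∞ = 1547.825 + 78.028 = 1625.853 µg/L·hr
Trapezoidal AUC_0→5.25 (intranasal spray):
  [0→0.25]: (0.0+277.3)/2 × 0.25 = 34.6625
  [0.25→1.25]: (277.3+539.6)/2 × 1 = 408.45
  [1.25→4.25]: (539.6+223.2)/2 × 3 = 1144.2
  [4.25→5.25]: (223.2+156.8)/2 × 1 = 190.0
  Sum = 1777.3125 µg/L·hr
intranasal spray tail: 156.8/0.355 = 441.690; AUC_ev,0→∞ = 1777.3125 + 441.690 = 2219.0025 µg/L·hr
F = (AUC_ev/D_ev)/(AUC_iv/D_iv) = (2219.0025/200)/(1625.853/100) = 11.095/16.25853 = 0.6824

F = 0.682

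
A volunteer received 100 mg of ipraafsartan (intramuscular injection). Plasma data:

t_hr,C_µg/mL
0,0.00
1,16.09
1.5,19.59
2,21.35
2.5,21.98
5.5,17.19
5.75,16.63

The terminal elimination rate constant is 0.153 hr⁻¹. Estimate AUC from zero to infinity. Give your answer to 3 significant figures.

Trapezoidal AUC_0→5.75:
  [0→1]: (0.00+16.09)/2 × 1 = 8.045
  [1→1.5]: (16.09+19.59)/2 × 0.5 = 8.92
  [1.5→2]: (19.59+21.35)/2 × 0.5 = 10.235
  [2→2.5]: (21.35+21.98)/2 × 0.5 = 10.8325
  [2.5→5.5]: (21.98+17.19)/2 × 3 = 58.755
  [5.5→5.75]: (17.19+16.63)/2 × 0.25 = 4.2275
  Sum = 101.015 µg/mL·hr
Extrapolated tail: C_last / k_e = 16.63 / 0.153 = 108.693
AUC_0→∞ = 101.015 + 108.693 = 209.708 µg/mL·hr

AUC = 210 µg/mL·hr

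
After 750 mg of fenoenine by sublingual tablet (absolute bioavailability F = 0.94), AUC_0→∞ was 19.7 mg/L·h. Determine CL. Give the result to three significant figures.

CL = 35.8 L/h

CL = F × Dose / AUC_0→∞
   = 0.94 × 750 / 19.7 = 35.7868 L/h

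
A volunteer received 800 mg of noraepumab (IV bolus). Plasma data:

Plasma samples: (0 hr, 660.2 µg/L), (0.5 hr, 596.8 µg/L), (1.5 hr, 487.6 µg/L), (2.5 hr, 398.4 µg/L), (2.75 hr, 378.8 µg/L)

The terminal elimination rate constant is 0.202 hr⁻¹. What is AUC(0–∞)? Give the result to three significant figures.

AUC = 3270 µg/L·hr

Trapezoidal AUC_0→2.75:
  [0→0.5]: (660.2+596.8)/2 × 0.5 = 314.25
  [0.5→1.5]: (596.8+487.6)/2 × 1 = 542.2
  [1.5→2.5]: (487.6+398.4)/2 × 1 = 443.0
  [2.5→2.75]: (398.4+378.8)/2 × 0.25 = 97.15
  Sum = 1396.6 µg/L·hr
Extrapolated tail: C_last / k_e = 378.8 / 0.202 = 1875.248
AUC_0→∞ = 1396.6 + 1875.248 = 3271.848 µg/L·hr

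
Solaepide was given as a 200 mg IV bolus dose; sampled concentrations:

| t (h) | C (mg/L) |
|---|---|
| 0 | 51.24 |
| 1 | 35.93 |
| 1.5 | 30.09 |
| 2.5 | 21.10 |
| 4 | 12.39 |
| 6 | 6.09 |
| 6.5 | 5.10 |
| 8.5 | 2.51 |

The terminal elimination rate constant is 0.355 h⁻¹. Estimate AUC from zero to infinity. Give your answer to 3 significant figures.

Trapezoidal AUC_0→8.5:
  [0→1]: (51.24+35.93)/2 × 1 = 43.585
  [1→1.5]: (35.93+30.09)/2 × 0.5 = 16.505
  [1.5→2.5]: (30.09+21.10)/2 × 1 = 25.595
  [2.5→4]: (21.10+12.39)/2 × 1.5 = 25.1175
  [4→6]: (12.39+6.09)/2 × 2 = 18.48
  [6→6.5]: (6.09+5.10)/2 × 0.5 = 2.7975
  [6.5→8.5]: (5.10+2.51)/2 × 2 = 7.61
  Sum = 139.69 mg/L·h
Extrapolated tail: C_last / k_e = 2.51 / 0.355 = 7.070
AUC_0→∞ = 139.69 + 7.070 = 146.76 mg/L·h

AUC = 147 mg/L·h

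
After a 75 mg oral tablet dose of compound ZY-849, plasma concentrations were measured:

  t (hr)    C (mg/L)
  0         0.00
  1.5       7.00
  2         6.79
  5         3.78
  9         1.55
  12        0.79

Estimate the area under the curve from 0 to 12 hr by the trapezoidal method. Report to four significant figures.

AUC = 38.72 mg/L·hr

Trapezoidal AUC_0→12:
  [0→1.5]: (0.00+7.00)/2 × 1.5 = 5.25
  [1.5→2]: (7.00+6.79)/2 × 0.5 = 3.4475
  [2→5]: (6.79+3.78)/2 × 3 = 15.855
  [5→9]: (3.78+1.55)/2 × 4 = 10.66
  [9→12]: (1.55+0.79)/2 × 3 = 3.51
  Sum = 38.7225 mg/L·hr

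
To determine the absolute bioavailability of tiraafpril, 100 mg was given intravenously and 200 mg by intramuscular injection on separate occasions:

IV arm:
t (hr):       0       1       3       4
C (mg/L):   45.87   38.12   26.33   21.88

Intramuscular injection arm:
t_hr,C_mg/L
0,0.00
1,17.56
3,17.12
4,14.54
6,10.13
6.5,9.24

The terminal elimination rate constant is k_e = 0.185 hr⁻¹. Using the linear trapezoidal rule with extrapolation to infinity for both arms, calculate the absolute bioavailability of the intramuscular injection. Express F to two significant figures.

Trapezoidal AUC_0→4 (IV):
  [0→1]: (45.87+38.12)/2 × 1 = 41.995
  [1→3]: (38.12+26.33)/2 × 2 = 64.45
  [3→4]: (26.33+21.88)/2 × 1 = 24.105
  Sum = 130.55 mg/L·hr
IV tail: 21.88/0.185 = 118.270; AUC_iv,0→∞ = 130.55 + 118.270 = 248.82 mg/L·hr
Trapezoidal AUC_0→6.5 (intramuscular injection):
  [0→1]: (0.00+17.56)/2 × 1 = 8.78
  [1→3]: (17.56+17.12)/2 × 2 = 34.68
  [3→4]: (17.12+14.54)/2 × 1 = 15.83
  [4→6]: (14.54+10.13)/2 × 2 = 24.67
  [6→6.5]: (10.13+9.24)/2 × 0.5 = 4.8425
  Sum = 88.8025 mg/L·hr
intramuscular injection tail: 9.24/0.185 = 49.946; AUC_ev,0→∞ = 88.8025 + 49.946 = 138.7485 mg/L·hr
F = (AUC_ev/D_ev)/(AUC_iv/D_iv) = (138.7485/200)/(248.82/100) = 0.6937425/2.4882 = 0.2788

F = 0.28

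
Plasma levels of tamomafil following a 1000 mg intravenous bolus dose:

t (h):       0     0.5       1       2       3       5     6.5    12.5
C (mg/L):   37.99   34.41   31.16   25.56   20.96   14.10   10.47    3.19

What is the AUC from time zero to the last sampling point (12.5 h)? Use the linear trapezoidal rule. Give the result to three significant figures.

Trapezoidal AUC_0→12.5:
  [0→0.5]: (37.99+34.41)/2 × 0.5 = 18.1
  [0.5→1]: (34.41+31.16)/2 × 0.5 = 16.3925
  [1→2]: (31.16+25.56)/2 × 1 = 28.36
  [2→3]: (25.56+20.96)/2 × 1 = 23.26
  [3→5]: (20.96+14.10)/2 × 2 = 35.06
  [5→6.5]: (14.10+10.47)/2 × 1.5 = 18.4275
  [6.5→12.5]: (10.47+3.19)/2 × 6 = 40.98
  Sum = 180.58 mg/L·h

AUC = 181 mg/L·h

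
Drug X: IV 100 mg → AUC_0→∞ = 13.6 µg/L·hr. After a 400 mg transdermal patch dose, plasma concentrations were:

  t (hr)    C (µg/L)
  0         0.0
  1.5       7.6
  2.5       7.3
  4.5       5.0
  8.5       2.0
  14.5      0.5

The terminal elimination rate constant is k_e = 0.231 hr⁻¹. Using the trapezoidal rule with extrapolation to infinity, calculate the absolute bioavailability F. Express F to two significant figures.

F = 0.90

Trapezoidal AUC_0→14.5 (transdermal patch):
  [0→1.5]: (0.0+7.6)/2 × 1.5 = 5.7
  [1.5→2.5]: (7.6+7.3)/2 × 1 = 7.45
  [2.5→4.5]: (7.3+5.0)/2 × 2 = 12.3
  [4.5→8.5]: (5.0+2.0)/2 × 4 = 14.0
  [8.5→14.5]: (2.0+0.5)/2 × 6 = 7.5
  Sum = 46.95 µg/L·hr
Tail: C_last/k_e = 0.5/0.231 = 2.165
AUC_0→∞ (transdermal patch) = 46.95 + 2.165 = 49.115 µg/L·hr
F = (AUC_ev/D_ev)/(AUC_iv/D_iv) = (49.115/400)/(13.6/100) = 0.1227875/0.136 = 0.9028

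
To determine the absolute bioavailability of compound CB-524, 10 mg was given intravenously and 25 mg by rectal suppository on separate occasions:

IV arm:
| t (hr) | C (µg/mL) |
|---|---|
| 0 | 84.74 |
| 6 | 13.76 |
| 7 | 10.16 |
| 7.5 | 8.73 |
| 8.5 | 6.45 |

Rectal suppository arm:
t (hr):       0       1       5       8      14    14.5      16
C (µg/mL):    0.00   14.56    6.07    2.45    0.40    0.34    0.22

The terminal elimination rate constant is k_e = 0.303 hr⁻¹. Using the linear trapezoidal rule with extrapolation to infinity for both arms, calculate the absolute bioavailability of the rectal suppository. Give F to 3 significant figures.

Trapezoidal AUC_0→8.5 (IV):
  [0→6]: (84.74+13.76)/2 × 6 = 295.5
  [6→7]: (13.76+10.16)/2 × 1 = 11.96
  [7→7.5]: (10.16+8.73)/2 × 0.5 = 4.7225
  [7.5→8.5]: (8.73+6.45)/2 × 1 = 7.59
  Sum = 319.7725 µg/mL·hr
IV tail: 6.45/0.303 = 21.287; AUC_iv,0→∞ = 319.7725 + 21.287 = 341.0595 µg/mL·hr
Trapezoidal AUC_0→16 (rectal suppository):
  [0→1]: (0.00+14.56)/2 × 1 = 7.28
  [1→5]: (14.56+6.07)/2 × 4 = 41.26
  [5→8]: (6.07+2.45)/2 × 3 = 12.78
  [8→14]: (2.45+0.40)/2 × 6 = 8.55
  [14→14.5]: (0.40+0.34)/2 × 0.5 = 0.185
  [14.5→16]: (0.34+0.22)/2 × 1.5 = 0.42
  Sum = 70.475 µg/mL·hr
rectal suppository tail: 0.22/0.303 = 0.726; AUC_ev,0→∞ = 70.475 + 0.726 = 71.201 µg/mL·hr
F = (AUC_ev/D_ev)/(AUC_iv/D_iv) = (71.201/25)/(341.0595/10) = 2.84804/34.10595 = 0.0835

F = 0.0835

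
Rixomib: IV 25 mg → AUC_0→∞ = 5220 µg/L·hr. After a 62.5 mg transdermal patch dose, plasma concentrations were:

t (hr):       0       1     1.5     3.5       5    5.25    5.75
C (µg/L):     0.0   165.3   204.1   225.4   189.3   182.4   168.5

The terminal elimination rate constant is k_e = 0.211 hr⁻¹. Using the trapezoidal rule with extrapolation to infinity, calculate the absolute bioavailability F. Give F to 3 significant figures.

Trapezoidal AUC_0→5.75 (transdermal patch):
  [0→1]: (0.0+165.3)/2 × 1 = 82.65
  [1→1.5]: (165.3+204.1)/2 × 0.5 = 92.35
  [1.5→3.5]: (204.1+225.4)/2 × 2 = 429.5
  [3.5→5]: (225.4+189.3)/2 × 1.5 = 311.025
  [5→5.25]: (189.3+182.4)/2 × 0.25 = 46.4625
  [5.25→5.75]: (182.4+168.5)/2 × 0.5 = 87.725
  Sum = 1049.7125 µg/L·hr
Tail: C_last/k_e = 168.5/0.211 = 798.578
AUC_0→∞ (transdermal patch) = 1049.7125 + 798.578 = 1848.2905 µg/L·hr
F = (AUC_ev/D_ev)/(AUC_iv/D_iv) = (1848.2905/62.5)/(5220/25) = 29.572648/208.8 = 0.1416

F = 0.142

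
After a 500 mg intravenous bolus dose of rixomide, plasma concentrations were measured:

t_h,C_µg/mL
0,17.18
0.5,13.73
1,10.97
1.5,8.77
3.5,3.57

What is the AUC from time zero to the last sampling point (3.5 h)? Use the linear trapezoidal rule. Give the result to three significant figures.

Trapezoidal AUC_0→3.5:
  [0→0.5]: (17.18+13.73)/2 × 0.5 = 7.7275
  [0.5→1]: (13.73+10.97)/2 × 0.5 = 6.175
  [1→1.5]: (10.97+8.77)/2 × 0.5 = 4.935
  [1.5→3.5]: (8.77+3.57)/2 × 2 = 12.34
  Sum = 31.1775 µg/mL·h

AUC = 31.2 µg/mL·h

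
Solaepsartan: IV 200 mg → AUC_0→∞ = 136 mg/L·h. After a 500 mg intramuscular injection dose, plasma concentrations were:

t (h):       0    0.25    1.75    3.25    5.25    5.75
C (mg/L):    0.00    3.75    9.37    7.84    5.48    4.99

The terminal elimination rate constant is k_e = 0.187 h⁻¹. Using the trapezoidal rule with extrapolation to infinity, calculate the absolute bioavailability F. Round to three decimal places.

Trapezoidal AUC_0→5.75 (intramuscular injection):
  [0→0.25]: (0.00+3.75)/2 × 0.25 = 0.46875
  [0.25→1.75]: (3.75+9.37)/2 × 1.5 = 9.84
  [1.75→3.25]: (9.37+7.84)/2 × 1.5 = 12.9075
  [3.25→5.25]: (7.84+5.48)/2 × 2 = 13.32
  [5.25→5.75]: (5.48+4.99)/2 × 0.5 = 2.6175
  Sum = 39.15375 mg/L·h
Tail: C_last/k_e = 4.99/0.187 = 26.684
AUC_0→∞ (intramuscular injection) = 39.15375 + 26.684 = 65.83775 mg/L·h
F = (AUC_ev/D_ev)/(AUC_iv/D_iv) = (65.83775/500)/(136/200) = 0.1316755/0.68 = 0.1936

F = 0.194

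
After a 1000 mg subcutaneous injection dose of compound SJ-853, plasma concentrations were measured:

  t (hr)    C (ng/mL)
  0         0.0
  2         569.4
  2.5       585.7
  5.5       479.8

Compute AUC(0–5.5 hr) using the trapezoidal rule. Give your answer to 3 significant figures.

AUC = 2460 ng/mL·hr

Trapezoidal AUC_0→5.5:
  [0→2]: (0.0+569.4)/2 × 2 = 569.4
  [2→2.5]: (569.4+585.7)/2 × 0.5 = 288.775
  [2.5→5.5]: (585.7+479.8)/2 × 3 = 1598.25
  Sum = 2456.425 ng/mL·hr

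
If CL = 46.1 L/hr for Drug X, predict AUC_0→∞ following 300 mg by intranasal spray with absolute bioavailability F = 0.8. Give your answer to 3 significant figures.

AUC = 5.21 mg/L·hr

AUC_0→∞ = F × Dose / CL
        = 0.8 × 300 / 46.1 = 5.20607 mg/L·hr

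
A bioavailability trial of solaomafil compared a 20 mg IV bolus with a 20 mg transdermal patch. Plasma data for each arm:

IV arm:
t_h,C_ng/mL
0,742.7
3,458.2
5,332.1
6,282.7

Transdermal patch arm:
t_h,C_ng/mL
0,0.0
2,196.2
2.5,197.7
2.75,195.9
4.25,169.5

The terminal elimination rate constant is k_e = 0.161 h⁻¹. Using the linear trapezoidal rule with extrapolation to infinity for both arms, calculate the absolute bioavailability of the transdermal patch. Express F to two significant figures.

F = 0.36

Trapezoidal AUC_0→6 (IV):
  [0→3]: (742.7+458.2)/2 × 3 = 1801.35
  [3→5]: (458.2+332.1)/2 × 2 = 790.3
  [5→6]: (332.1+282.7)/2 × 1 = 307.4
  Sum = 2899.05 ng/mL·h
IV tail: 282.7/0.161 = 1755.901; AUC_iv,0→∞ = 2899.05 + 1755.901 = 4654.951 ng/mL·h
Trapezoidal AUC_0→4.25 (transdermal patch):
  [0→2]: (0.0+196.2)/2 × 2 = 196.2
  [2→2.5]: (196.2+197.7)/2 × 0.5 = 98.475
  [2.5→2.75]: (197.7+195.9)/2 × 0.25 = 49.2
  [2.75→4.25]: (195.9+169.5)/2 × 1.5 = 274.05
  Sum = 617.925 ng/mL·h
transdermal patch tail: 169.5/0.161 = 1052.795; AUC_ev,0→∞ = 617.925 + 1052.795 = 1670.72 ng/mL·h
F = (AUC_ev/D_ev)/(AUC_iv/D_iv) = (1670.72/20)/(4654.951/20) = 83.536/232.74755 = 0.3589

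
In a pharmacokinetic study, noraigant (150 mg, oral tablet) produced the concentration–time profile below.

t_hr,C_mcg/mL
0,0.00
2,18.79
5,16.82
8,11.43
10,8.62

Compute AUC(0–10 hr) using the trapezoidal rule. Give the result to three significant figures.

AUC = 135 mcg/mL·hr

Trapezoidal AUC_0→10:
  [0→2]: (0.00+18.79)/2 × 2 = 18.79
  [2→5]: (18.79+16.82)/2 × 3 = 53.415
  [5→8]: (16.82+11.43)/2 × 3 = 42.375
  [8→10]: (11.43+8.62)/2 × 2 = 20.05
  Sum = 134.63 mcg/mL·hr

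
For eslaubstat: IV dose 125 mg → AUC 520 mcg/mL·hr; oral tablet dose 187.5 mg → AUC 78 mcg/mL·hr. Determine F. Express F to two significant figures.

F = (AUC_ev / D_ev) / (AUC_iv / D_iv)
  = (78/187.5) / (520/125)
  = 0.416 / 4.16 = 0.1000

F = 0.10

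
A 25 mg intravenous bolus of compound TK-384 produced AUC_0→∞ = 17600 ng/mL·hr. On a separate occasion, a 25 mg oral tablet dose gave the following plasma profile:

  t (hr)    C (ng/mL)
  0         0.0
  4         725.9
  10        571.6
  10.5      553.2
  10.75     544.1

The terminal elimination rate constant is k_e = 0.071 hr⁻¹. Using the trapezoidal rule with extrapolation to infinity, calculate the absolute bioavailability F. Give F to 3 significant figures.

Trapezoidal AUC_0→10.75 (oral tablet):
  [0→4]: (0.0+725.9)/2 × 4 = 1451.8
  [4→10]: (725.9+571.6)/2 × 6 = 3892.5
  [10→10.5]: (571.6+553.2)/2 × 0.5 = 281.2
  [10.5→10.75]: (553.2+544.1)/2 × 0.25 = 137.1625
  Sum = 5762.6625 ng/mL·hr
Tail: C_last/k_e = 544.1/0.071 = 7663.380
AUC_0→∞ (oral tablet) = 5762.6625 + 7663.380 = 13426.0425 ng/mL·hr
F = (AUC_ev/D_ev)/(AUC_iv/D_iv) = (13426.0425/25)/(17600/25) = 537.0417/704 = 0.7628

F = 0.763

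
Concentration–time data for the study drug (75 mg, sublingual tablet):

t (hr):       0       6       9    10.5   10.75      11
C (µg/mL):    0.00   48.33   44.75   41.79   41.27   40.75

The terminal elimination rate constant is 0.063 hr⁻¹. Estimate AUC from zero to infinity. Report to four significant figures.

Trapezoidal AUC_0→11:
  [0→6]: (0.00+48.33)/2 × 6 = 144.99
  [6→9]: (48.33+44.75)/2 × 3 = 139.62
  [9→10.5]: (44.75+41.79)/2 × 1.5 = 64.905
  [10.5→10.75]: (41.79+41.27)/2 × 0.25 = 10.3825
  [10.75→11]: (41.27+40.75)/2 × 0.25 = 10.2525
  Sum = 370.15 µg/mL·hr
Extrapolated tail: C_last / k_e = 40.75 / 0.063 = 646.825
AUC_0→∞ = 370.15 + 646.825 = 1016.975 µg/mL·hr

AUC = 1017 µg/mL·hr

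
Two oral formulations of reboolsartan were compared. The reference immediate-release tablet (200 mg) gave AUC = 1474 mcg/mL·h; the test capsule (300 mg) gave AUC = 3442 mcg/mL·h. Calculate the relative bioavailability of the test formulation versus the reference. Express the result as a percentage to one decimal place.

F_rel = (AUC_test/D_test) / (AUC_ref/D_ref)
      = (3442/300) / (1474/200)
      = 11.4733 / 7.37 = 1.5568 = 155.68%

F_rel = 155.7%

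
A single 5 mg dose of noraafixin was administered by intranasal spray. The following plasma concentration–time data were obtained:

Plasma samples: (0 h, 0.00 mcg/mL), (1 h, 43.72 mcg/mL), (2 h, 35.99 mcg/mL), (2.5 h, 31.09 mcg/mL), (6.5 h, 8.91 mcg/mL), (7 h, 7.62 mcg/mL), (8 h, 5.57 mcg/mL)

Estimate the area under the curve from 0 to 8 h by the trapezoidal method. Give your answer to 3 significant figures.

Trapezoidal AUC_0→8:
  [0→1]: (0.00+43.72)/2 × 1 = 21.86
  [1→2]: (43.72+35.99)/2 × 1 = 39.855
  [2→2.5]: (35.99+31.09)/2 × 0.5 = 16.77
  [2.5→6.5]: (31.09+8.91)/2 × 4 = 80.0
  [6.5→7]: (8.91+7.62)/2 × 0.5 = 4.1325
  [7→8]: (7.62+5.57)/2 × 1 = 6.595
  Sum = 169.2125 mcg/mL·h

AUC = 169 mcg/mL·h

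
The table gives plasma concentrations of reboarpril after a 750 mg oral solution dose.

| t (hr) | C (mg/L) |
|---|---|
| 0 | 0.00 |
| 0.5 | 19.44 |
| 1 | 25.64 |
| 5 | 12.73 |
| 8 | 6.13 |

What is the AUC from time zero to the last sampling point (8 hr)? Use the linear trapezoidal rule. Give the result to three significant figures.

Trapezoidal AUC_0→8:
  [0→0.5]: (0.00+19.44)/2 × 0.5 = 4.86
  [0.5→1]: (19.44+25.64)/2 × 0.5 = 11.27
  [1→5]: (25.64+12.73)/2 × 4 = 76.74
  [5→8]: (12.73+6.13)/2 × 3 = 28.29
  Sum = 121.16 mg/L·hr

AUC = 121 mg/L·hr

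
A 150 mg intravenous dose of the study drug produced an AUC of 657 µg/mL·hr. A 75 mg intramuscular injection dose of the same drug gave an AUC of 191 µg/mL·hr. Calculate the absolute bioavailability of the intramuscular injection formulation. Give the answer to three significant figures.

F = 0.581

F = (AUC_ev / D_ev) / (AUC_iv / D_iv)
  = (191/75) / (657/150)
  = 2.54667 / 4.38 = 0.5814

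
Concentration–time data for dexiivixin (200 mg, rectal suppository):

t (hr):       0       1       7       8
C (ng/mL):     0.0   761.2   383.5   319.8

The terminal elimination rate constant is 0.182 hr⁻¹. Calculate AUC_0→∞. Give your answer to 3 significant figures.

AUC = 5920 ng/mL·hr

Trapezoidal AUC_0→8:
  [0→1]: (0.0+761.2)/2 × 1 = 380.6
  [1→7]: (761.2+383.5)/2 × 6 = 3434.1
  [7→8]: (383.5+319.8)/2 × 1 = 351.65
  Sum = 4166.35 ng/mL·hr
Extrapolated tail: C_last / k_e = 319.8 / 0.182 = 1757.143
AUC_0→∞ = 4166.35 + 1757.143 = 5923.493 ng/mL·hr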